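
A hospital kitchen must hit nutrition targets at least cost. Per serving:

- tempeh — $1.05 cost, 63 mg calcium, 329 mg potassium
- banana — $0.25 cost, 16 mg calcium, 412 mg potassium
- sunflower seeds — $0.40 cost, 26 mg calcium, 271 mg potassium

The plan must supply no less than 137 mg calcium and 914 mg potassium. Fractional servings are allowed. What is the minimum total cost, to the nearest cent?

This is a tiny linear program; its minimum lies at a vertex of the feasible set. List the vertices and price them.
tempeh only: max(137/63, 914/329) = 2.778 servings → $2.92.
banana only: max(137/16, 914/412) = 8.562 servings → $2.14.
sunflower seeds only: max(137/26, 914/271) = 5.269 servings → $2.11.
tempeh + banana with both tight: 2.021 servings and 0.6045 servings → $2.27.
tempeh + sunflower seeds with both tight: 1.569 servings and 1.468 servings → $2.23.
banana + sunflower seeds: the both-tight solution has a negative serving — not a feasible corner.
The minimum over all feasible corners is $2.11.

$2.11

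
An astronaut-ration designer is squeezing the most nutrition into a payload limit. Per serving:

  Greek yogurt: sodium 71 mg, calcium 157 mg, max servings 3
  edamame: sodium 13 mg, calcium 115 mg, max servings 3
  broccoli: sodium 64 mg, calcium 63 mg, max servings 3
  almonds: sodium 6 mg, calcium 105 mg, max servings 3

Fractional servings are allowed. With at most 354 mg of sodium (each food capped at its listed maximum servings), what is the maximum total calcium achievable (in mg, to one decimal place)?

Calcium per mg sodium: almonds 17.5, edamame 8.846, Greek yogurt 2.211, broccoli 0.9844.
Take 3 servings of almonds: uses 18 mg sodium, +315.0 mg calcium (running total 315.0 mg).
Take 3 servings of edamame: uses 39 mg sodium, +345.0 mg calcium (running total 660.0 mg).
Take 3 servings of Greek yogurt: uses 213 mg sodium, +471.0 mg calcium (running total 1131.0 mg).
Take 1.312 servings of broccoli: uses 84 mg sodium, +82.7 mg calcium (running total 1213.7 mg).
Filling greedily by calcium-per-mg sodium is optimal for one linear limit, giving 1213.7 mg.

1213.7 mg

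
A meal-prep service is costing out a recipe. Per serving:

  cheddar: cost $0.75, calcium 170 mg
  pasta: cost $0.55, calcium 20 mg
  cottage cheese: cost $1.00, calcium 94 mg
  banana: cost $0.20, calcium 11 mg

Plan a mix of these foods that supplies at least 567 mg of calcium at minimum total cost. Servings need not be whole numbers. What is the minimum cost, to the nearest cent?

$2.50

Cost per mg of calcium: cheddar $0.0044, cottage cheese $0.0106, banana $0.0182, pasta $0.0275.
With no serving limits, use only cheddar: 567 mg / 170 mg = 3.335 servings × $0.75 = $2.50.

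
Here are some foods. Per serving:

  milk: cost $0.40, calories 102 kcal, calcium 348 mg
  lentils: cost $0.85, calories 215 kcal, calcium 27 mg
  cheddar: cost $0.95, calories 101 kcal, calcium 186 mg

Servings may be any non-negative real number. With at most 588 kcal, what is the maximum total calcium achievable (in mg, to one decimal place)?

2006.1 mg

Calcium per kcal: milk 3.412, cheddar 1.842, lentils 0.1256.
With no serving limits, spend the whole calories allowance on milk: 588 kcal / 102 kcal × 348 mg = 2006.1 mg.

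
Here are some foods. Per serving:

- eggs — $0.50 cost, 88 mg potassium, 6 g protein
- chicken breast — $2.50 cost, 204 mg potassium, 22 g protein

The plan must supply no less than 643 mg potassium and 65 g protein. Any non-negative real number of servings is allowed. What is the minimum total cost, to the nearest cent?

For a min-cost LP with two ≥-constraints, a basic feasible solution has at most two positive variables.
eggs only: max(643/88, 65/6) = 10.83 servings → $5.42.
chicken breast only: max(643/204, 65/22) = 3.152 servings → $7.88.
eggs + chicken breast with both tight: 1.244 servings and 2.615 servings → $7.16.
So the least-cost plan costs $5.42.

$5.42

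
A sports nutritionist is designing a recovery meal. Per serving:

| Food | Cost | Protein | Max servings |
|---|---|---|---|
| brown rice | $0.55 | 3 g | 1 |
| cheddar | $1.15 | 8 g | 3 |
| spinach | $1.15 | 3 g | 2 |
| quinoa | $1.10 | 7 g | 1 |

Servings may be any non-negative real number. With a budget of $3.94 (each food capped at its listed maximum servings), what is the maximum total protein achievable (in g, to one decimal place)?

27.1 g

Protein per dollar: cheddar 6.957, quinoa 6.364, brown rice 5.455, spinach 2.609.
Take 3 servings of cheddar: spends $3.45, +24.0 g protein (running total 24.0 g).
Take 0.4455 servings of quinoa: spends $0.49, +3.1 g protein (running total 27.1 g).
Filling greedily by protein-per-dollar is optimal for one linear limit, giving 27.1 g.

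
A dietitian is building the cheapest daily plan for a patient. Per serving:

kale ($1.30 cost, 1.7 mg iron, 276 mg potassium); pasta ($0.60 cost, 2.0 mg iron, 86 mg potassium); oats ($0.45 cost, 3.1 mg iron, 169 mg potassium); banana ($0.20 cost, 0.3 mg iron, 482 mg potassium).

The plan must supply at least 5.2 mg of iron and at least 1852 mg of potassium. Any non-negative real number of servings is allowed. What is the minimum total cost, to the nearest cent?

Compare the cost at each extreme point of the feasible region.
kale only: max(5.2/1.7, 1852/276) = 6.71 servings → $8.72.
pasta only: max(5.2/2.0, 1852/86) = 21.53 servings → $12.92.
oats only: max(5.2/3.1, 1852/169) = 10.96 servings → $4.93.
banana only: max(5.2/0.3, 1852/482) = 17.33 servings → $3.47.
kale + pasta: intersection lies outside the first quadrant.
kale + oats with both targets exact would need a negative amount; discard.
kale + banana with both tight: 2.648 servings and 2.326 servings → $3.91.
pasta + oats: intersection lies outside the first quadrant.
pasta + banana with both tight: 2.079 servings and 3.471 servings → $1.94.
oats + banana with both tight: 1.351 servings and 3.368 servings → $1.28.
So the least-cost plan costs $1.28.

$1.28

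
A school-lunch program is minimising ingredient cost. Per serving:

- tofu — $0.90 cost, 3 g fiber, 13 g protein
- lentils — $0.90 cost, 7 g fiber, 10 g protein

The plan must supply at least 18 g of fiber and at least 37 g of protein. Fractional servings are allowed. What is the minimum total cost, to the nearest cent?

Compare the cost at each extreme point of the feasible region.
tofu only: max(18/3, 37/13) = 6 servings → $5.40.
lentils only: max(18/7, 37/10) = 3.7 servings → $3.33.
tofu + lentils with both tight: 1.295 servings and 2.016 servings → $2.98.
Cheapest feasible corner: $2.98.

$2.98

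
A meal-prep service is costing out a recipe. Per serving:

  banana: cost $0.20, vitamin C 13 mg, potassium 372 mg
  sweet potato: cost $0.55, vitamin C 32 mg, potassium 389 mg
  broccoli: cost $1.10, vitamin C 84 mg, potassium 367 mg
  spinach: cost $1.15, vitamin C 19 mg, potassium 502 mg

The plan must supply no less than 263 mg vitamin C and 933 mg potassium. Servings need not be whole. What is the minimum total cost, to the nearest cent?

The cheapest plan sits at a corner of the feasible region — with two constraints it uses at most two foods.
banana only: max(263/13, 933/372) = 20.23 servings → $4.05.
sweet potato only: max(263/32, 933/389) = 8.219 servings → $4.52.
broccoli only: max(263/84, 933/367) = 3.131 servings → $3.44.
spinach only: max(263/19, 933/502) = 13.84 servings → $15.92.
banana + sweet potato with both targets exact would need a negative amount; discard.
banana + broccoli: the both-tight solution has a negative serving — not a feasible corner.
banana + spinach: the both-tight solution has a negative serving — not a feasible corner.
sweet potato + broccoli: intersection lies outside the first quadrant.
sweet potato + spinach: the both-tight solution has a negative serving — not a feasible corner.
broccoli + spinach: the both-tight solution has a negative serving — not a feasible corner.
So the least-cost plan costs $3.44.

$3.44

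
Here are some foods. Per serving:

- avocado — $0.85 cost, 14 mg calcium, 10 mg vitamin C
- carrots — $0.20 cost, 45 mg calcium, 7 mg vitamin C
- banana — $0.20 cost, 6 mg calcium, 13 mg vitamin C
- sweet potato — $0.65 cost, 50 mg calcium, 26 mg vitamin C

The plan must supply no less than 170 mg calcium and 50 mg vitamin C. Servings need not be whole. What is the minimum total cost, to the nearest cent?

With two linear requirements the optimum uses one or two foods; enumerate the corners.
avocado only: max(170/14, 50/10) = 12.14 servings → $10.32.
carrots only: max(170/45, 50/7) = 7.143 servings → $1.43.
banana only: max(170/6, 50/13) = 28.33 servings → $5.67.
sweet potato only: max(170/50, 50/26) = 3.4 servings → $2.21.
avocado + carrots with both tight: 3.011 servings and 2.841 servings → $3.13.
avocado + banana: intersection lies outside the first quadrant.
avocado + sweet potato with both targets exact would need a negative amount; discard.
carrots + banana with both tight: 3.517 servings and 1.952 servings → $1.09.
carrots + sweet potato with both tight: 2.341 servings and 1.293 servings → $1.31.
banana + sweet potato: intersection lies outside the first quadrant.
So the least-cost plan costs $1.09.

$1.09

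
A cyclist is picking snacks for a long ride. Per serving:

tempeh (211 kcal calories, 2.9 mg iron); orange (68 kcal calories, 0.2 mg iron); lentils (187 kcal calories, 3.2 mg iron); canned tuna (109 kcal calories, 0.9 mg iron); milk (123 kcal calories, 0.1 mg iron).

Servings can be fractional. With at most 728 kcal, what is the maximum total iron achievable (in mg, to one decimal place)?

12.5 mg

Iron per kcal: lentils 0.01711, tempeh 0.01374, canned tuna 0.008257, orange 0.002941, milk 0.000813.
With no serving limits, spend the whole calories allowance on lentils: 728 kcal / 187 kcal × 3.2 mg = 12.5 mg.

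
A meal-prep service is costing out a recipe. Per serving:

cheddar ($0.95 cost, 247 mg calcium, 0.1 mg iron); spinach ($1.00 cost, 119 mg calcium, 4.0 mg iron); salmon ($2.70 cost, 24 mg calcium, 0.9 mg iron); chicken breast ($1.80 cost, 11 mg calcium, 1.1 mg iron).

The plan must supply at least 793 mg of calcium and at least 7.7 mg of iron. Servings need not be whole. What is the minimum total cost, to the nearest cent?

cheddar only: max(793/247, 7.7/0.1) = 77 servings → $73.15.
spinach only: max(793/119, 7.7/4.0) = 6.664 servings → $6.66.
salmon only: max(793/24, 7.7/0.9) = 33.04 servings → $89.21.
chicken breast only: max(793/11, 7.7/1.1) = 72.09 servings → $129.76.
cheddar + spinach with both tight: 2.311 servings and 1.867 servings → $4.06.
cheddar + salmon with both tight: 2.405 servings and 8.288 servings → $24.66.
cheddar + chicken breast with both tight: 2.911 servings and 6.735 servings → $14.89.
spinach + salmon: intersection lies outside the first quadrant.
spinach + chicken breast with both targets exact would need a negative amount; discard.
salmon + chicken breast: intersection lies outside the first quadrant.
The minimum over all feasible corners is $4.06.

$4.06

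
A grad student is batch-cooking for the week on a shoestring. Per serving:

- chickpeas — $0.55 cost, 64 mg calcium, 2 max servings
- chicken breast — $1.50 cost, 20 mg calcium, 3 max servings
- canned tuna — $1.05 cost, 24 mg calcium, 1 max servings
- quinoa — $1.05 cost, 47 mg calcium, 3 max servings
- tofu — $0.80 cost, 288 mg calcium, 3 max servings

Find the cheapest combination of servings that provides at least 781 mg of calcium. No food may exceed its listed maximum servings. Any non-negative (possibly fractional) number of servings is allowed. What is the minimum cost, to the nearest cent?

$2.17

Cost per mg of calcium: tofu $0.0028, chickpeas $0.0086, quinoa $0.0223, canned tuna $0.0437, chicken breast $0.0750.
Take 2.712 servings of tofu: +781.0 mg calcium for $2.17 (total $2.17, still need 0.0 mg).
Greedy by cheapest-per-mg is optimal for a single linear constraint, so the minimum cost is $2.17.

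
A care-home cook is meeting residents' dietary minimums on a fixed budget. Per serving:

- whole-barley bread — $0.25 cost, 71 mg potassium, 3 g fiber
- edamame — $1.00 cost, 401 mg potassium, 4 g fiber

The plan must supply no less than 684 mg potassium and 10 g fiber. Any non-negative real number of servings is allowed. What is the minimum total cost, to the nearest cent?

$1.81

A basic optimal solution has at most two foods positive. Try each food alone and each pair with both targets met exactly.
whole-barley bread only: max(684/71, 10/3) = 9.634 servings → $2.41.
edamame only: max(684/401, 10/4) = 2.5 servings → $2.50.
whole-barley bread + edamame with both tight: 1.386 servings and 1.46 servings → $1.81.
So the least-cost plan costs $1.81.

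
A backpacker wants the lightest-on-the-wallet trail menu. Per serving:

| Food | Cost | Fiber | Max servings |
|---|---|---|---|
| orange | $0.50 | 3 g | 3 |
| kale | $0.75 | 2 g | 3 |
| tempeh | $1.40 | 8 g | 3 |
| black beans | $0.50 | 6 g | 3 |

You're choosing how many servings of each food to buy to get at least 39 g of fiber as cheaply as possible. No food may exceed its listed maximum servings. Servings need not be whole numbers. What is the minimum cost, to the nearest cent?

Cost per g of fiber: black beans $0.0833, orange $0.1667, tempeh $0.1750, kale $0.3750.
Take 3 servings of black beans: +18.0 g fiber for $1.50 (total $1.50, still need 21.0 g).
Take 3 servings of orange: +9.0 g fiber for $1.50 (total $3.00, still need 12.0 g).
Take 1.5 servings of tempeh: +12.0 g fiber for $2.10 (total $5.10, still need 0.0 g).
Greedy by cheapest-per-g is optimal for a single linear constraint, so the minimum cost is $5.10.

$5.10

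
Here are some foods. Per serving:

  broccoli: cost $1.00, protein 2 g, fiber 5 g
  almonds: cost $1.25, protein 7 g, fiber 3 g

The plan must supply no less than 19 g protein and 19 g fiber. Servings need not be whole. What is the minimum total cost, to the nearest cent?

At the optimum either one food covers both requirements or two foods hit both targets exactly; no other combination can be cheaper.
broccoli only: max(19/2, 19/5) = 9.5 servings → $9.50.
almonds only: max(19/7, 19/3) = 6.333 servings → $7.92.
broccoli + almonds with both tight: 2.621 servings and 1.966 servings → $5.08.
The minimum over all feasible corners is $5.08.

$5.08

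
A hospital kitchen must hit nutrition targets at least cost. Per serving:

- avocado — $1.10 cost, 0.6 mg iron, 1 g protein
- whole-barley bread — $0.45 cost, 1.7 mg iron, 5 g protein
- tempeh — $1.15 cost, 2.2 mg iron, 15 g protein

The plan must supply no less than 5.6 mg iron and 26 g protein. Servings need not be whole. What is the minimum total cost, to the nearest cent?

Compare the cost at each extreme point of the feasible region.
avocado only: max(5.6/0.6, 26/1) = 26 servings → $28.60.
whole-barley bread only: max(5.6/1.7, 26/5) = 5.2 servings → $2.34.
tempeh only: max(5.6/2.2, 26/15) = 2.545 servings → $2.93.
avocado + whole-barley bread: the both-tight solution has a negative serving — not a feasible corner.
avocado + tempeh with both tight: 3.941 servings and 1.471 servings → $6.03.
whole-barley bread + tempeh with both tight: 1.848 servings and 1.117 servings → $2.12.
The minimum over all feasible corners is $2.12.

$2.12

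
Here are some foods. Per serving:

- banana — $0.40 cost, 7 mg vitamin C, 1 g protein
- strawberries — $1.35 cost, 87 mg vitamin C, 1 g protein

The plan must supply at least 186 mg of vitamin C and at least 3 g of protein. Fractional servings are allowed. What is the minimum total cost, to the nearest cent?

For a min-cost LP with two ≥-constraints, a basic feasible solution has at most two positive variables.
banana only: max(186/7, 3/1) = 26.57 servings → $10.63.
strawberries only: max(186/87, 3/1) = 3 servings → $4.05.
banana + strawberries with both tight: 0.9375 servings and 2.062 servings → $3.16.
The minimum over all feasible corners is $3.16.

$3.16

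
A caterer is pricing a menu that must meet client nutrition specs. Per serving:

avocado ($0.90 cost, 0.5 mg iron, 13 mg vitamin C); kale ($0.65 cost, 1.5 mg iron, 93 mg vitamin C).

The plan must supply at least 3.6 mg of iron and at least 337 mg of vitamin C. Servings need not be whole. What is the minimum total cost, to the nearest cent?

Check every corner: each single food scaled to meet both minima, and each pair solved so both constraints bind.
avocado only: max(3.6/0.5, 337/13) = 25.92 servings → $23.33.
kale only: max(3.6/1.5, 337/93) = 3.624 servings → $2.36.
avocado + kale: the both-tight solution has a negative serving — not a feasible corner.
Cheapest feasible corner: $2.36.

$2.36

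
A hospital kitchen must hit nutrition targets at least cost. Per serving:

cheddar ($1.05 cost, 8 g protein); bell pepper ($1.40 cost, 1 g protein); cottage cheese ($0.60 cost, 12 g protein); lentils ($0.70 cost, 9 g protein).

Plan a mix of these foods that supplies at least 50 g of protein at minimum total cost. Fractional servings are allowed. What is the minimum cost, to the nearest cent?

$2.50

Cost per g of protein: cottage cheese $0.0500, lentils $0.0778, cheddar $0.1313, bell pepper $1.4000.
With no serving limits, use only cottage cheese: 50 g / 12 g = 4.167 servings × $0.60 = $2.50.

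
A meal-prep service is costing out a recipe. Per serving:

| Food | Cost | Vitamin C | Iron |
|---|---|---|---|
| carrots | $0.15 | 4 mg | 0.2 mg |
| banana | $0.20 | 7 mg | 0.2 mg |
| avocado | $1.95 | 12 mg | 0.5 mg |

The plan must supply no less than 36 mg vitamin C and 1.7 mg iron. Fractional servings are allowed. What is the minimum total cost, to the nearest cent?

$1.31

Check every corner: each single food scaled to meet both minima, and each pair solved so both constraints bind.
carrots only: max(36/4, 1.7/0.2) = 9 servings → $1.35.
banana only: max(36/7, 1.7/0.2) = 8.5 servings → $1.70.
avocado only: max(36/12, 1.7/0.5) = 3.4 servings → $6.63.
carrots + banana with both tight: 7.833 servings and 0.6667 servings → $1.31.
carrots + avocado with both tight: 6 servings and 1 serving → $2.85.
banana + avocado with both targets exact would need a negative amount; discard.
The minimum over all feasible corners is $1.31.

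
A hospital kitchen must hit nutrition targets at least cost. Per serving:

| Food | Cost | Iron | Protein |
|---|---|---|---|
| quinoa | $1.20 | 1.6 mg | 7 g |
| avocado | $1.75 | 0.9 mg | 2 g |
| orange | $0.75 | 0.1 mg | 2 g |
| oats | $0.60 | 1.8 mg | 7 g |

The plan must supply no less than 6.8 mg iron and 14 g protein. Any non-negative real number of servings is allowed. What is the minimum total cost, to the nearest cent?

With two linear requirements the optimum uses one or two foods; enumerate the corners.
quinoa only: max(6.8/1.6, 14/7) = 4.25 servings → $5.10.
avocado only: max(6.8/0.9, 14/2) = 7.556 servings → $13.22.
orange only: max(6.8/0.1, 14/2) = 68 servings → $51.00.
oats only: max(6.8/1.8, 14/7) = 3.778 servings → $2.27.
quinoa + avocado with both targets exact would need a negative amount; discard.
quinoa + orange: intersection lies outside the first quadrant.
quinoa + oats: the both-tight solution has a negative serving — not a feasible corner.
avocado + orange: the both-tight solution has a negative serving — not a feasible corner.
avocado + oats: intersection lies outside the first quadrant.
orange + oats: the both-tight solution has a negative serving — not a feasible corner.
Cheapest feasible corner: $2.27.

$2.27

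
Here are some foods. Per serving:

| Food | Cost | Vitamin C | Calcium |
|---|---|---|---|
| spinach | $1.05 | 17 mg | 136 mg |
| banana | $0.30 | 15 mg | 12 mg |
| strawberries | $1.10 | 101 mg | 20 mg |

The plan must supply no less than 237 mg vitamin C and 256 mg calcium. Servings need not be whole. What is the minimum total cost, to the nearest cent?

An LP optimum is at a vertex; with two nutrient constraints at most two foods are used. Check each candidate.
spinach only: max(237/17, 256/136) = 13.94 servings → $14.64.
banana only: max(237/15, 256/12) = 21.33 servings → $6.40.
strawberries only: max(237/101, 256/20) = 12.8 servings → $14.08.
spinach + banana with both tight: 0.5425 servings and 15.19 servings → $5.13.
spinach + strawberries with both tight: 1.576 servings and 2.081 servings → $3.94.
banana + strawberries: intersection lies outside the first quadrant.
So the least-cost plan costs $3.94.

$3.94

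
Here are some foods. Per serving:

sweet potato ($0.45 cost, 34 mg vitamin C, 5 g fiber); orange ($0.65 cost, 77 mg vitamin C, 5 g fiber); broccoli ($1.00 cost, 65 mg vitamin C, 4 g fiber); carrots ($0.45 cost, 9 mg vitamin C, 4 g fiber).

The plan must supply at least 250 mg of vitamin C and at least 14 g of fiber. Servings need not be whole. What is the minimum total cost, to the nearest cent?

For a min-cost LP with two ≥-constraints, a basic feasible solution has at most two positive variables.
sweet potato only: max(250/34, 14/5) = 7.353 servings → $3.31.
orange only: max(250/77, 14/5) = 3.247 servings → $2.11.
broccoli only: max(250/65, 14/4) = 3.846 servings → $3.85.
carrots only: max(250/9, 14/4) = 27.78 servings → $12.50.
sweet potato + orange with both targets exact would need a negative amount; discard.
sweet potato + broccoli: intersection lies outside the first quadrant.
sweet potato + carrots: intersection lies outside the first quadrant.
orange + broccoli with both targets exact would need a negative amount; discard.
orange + carrots with both targets exact would need a negative amount; discard.
broccoli + carrots with both targets exact would need a negative amount; discard.
So the least-cost plan costs $2.11.

$2.11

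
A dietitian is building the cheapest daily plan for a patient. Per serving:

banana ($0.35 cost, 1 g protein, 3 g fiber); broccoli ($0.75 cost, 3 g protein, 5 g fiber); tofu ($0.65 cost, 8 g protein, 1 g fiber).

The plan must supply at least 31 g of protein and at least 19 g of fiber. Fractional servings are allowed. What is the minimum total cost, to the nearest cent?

At the optimum either one food covers both requirements or two foods hit both targets exactly; no other combination can be cheaper.
banana only: max(31/1, 19/3) = 31 servings → $10.85.
broccoli only: max(31/3, 19/5) = 10.33 servings → $7.75.
tofu only: max(31/8, 19/1) = 19 servings → $12.35.
banana + broccoli: intersection lies outside the first quadrant.
banana + tofu with both tight: 5.261 servings and 3.217 servings → $3.93.
broccoli + tofu with both tight: 3.27 servings and 2.649 servings → $4.17.
So the least-cost plan costs $3.93.

$3.93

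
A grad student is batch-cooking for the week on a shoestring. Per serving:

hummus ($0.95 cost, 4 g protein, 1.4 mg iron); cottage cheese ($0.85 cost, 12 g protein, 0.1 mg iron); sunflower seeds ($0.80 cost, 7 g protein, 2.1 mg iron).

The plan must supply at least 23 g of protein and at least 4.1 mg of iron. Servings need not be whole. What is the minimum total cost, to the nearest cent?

$2.21

Check every corner: each single food scaled to meet both minima, and each pair solved so both constraints bind.
hummus only: max(23/4, 4.1/1.4) = 5.75 servings → $5.46.
cottage cheese only: max(23/12, 4.1/0.1) = 41 servings → $34.85.
sunflower seeds only: max(23/7, 4.1/2.1) = 3.286 servings → $2.63.
hummus + cottage cheese with both tight: 2.86 servings and 0.9634 servings → $3.54.
hummus + sunflower seeds: intersection lies outside the first quadrant.
cottage cheese + sunflower seeds with both tight: 0.8 servings and 1.914 servings → $2.21.
Cheapest feasible corner: $2.21.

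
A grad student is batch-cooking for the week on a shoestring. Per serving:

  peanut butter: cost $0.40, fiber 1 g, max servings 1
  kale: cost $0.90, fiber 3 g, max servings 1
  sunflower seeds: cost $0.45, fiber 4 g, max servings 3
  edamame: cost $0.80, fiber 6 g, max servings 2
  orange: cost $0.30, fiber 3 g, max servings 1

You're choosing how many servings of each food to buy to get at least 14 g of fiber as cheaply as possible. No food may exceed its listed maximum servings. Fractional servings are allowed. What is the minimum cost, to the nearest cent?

Cost per g of fiber: orange $0.1000, sunflower seeds $0.1125, edamame $0.1333, kale $0.3000, peanut butter $0.4000.
Take 1 serving of orange: +3.0 g fiber for $0.30 (total $0.30, still need 11.0 g).
Take 2.75 servings of sunflower seeds: +11.0 g fiber for $1.24 (total $1.54, still need 0.0 g).
Filling from the cheapest source first is optimal under one linear minimum: $1.54.

$1.54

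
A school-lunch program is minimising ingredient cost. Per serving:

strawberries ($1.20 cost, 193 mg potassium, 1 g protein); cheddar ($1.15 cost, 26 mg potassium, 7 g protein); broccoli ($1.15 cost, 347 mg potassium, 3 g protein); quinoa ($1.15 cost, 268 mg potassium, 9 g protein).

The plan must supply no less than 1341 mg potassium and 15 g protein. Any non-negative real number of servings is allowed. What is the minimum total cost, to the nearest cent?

$4.58

Minimising a linear cost over {potassium ≥ 1341, protein ≥ 15, servings ≥ 0} — the optimum is at a vertex, using one or two foods.
strawberries only: max(1341/193, 15/1) = 15 servings → $18.00.
cheddar only: max(1341/26, 15/7) = 51.58 servings → $59.31.
broccoli only: max(1341/347, 15/3) = 5 servings → $5.75.
quinoa only: max(1341/268, 15/9) = 5.004 servings → $5.75.
strawberries + cheddar with both tight: 6.79 servings and 1.173 servings → $9.50.
strawberries + broccoli: intersection lies outside the first quadrant.
strawberries + quinoa with both tight: 5.479 servings and 1.058 servings → $7.79.
cheddar + broccoli with both tight: 0.5028 servings and 3.827 servings → $4.98.
cheddar + quinoa: intersection lies outside the first quadrant.
broccoli + quinoa with both tight: 3.471 servings and 0.5097 servings → $4.58.
So the least-cost plan costs $4.58.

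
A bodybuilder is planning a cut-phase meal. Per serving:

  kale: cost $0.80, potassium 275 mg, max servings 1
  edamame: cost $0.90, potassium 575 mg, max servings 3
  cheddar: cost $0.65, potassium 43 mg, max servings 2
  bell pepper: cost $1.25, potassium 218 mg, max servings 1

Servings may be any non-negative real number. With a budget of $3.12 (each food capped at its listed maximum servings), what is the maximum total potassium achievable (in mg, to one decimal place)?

Potassium per dollar: edamame 638.9, kale 343.8, bell pepper 174.4, cheddar 66.15.
Take 3 servings of edamame: spends $2.70, +1725.0 mg potassium (running total 1725.0 mg).
Take 0.525 servings of kale: spends $0.42, +144.4 mg potassium (running total 1869.4 mg).
Filling greedily by potassium-per-dollar is optimal for one linear limit, giving 1869.4 mg.

1869.4 mg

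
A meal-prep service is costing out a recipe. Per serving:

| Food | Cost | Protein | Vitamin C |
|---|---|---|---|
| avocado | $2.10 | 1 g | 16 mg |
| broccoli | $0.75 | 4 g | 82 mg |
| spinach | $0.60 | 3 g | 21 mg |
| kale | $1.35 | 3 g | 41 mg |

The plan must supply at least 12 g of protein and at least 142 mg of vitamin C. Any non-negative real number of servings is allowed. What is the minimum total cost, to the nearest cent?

A basic optimal solution has at most two foods positive. Try each food alone and each pair with both targets met exactly.
avocado only: max(12/1, 142/16) = 12 servings → $25.20.
broccoli only: max(12/4, 142/82) = 3 servings → $2.25.
spinach only: max(12/3, 142/21) = 6.762 servings → $4.06.
kale only: max(12/3, 142/41) = 4 servings → $5.40.
avocado + broccoli with both targets exact would need a negative amount; discard.
avocado + spinach with both tight: 6.444 servings and 1.852 servings → $14.64.
avocado + kale with both targets exact would need a negative amount; discard.
broccoli + spinach with both tight: 1.074 servings and 2.568 servings → $2.35.
broccoli + kale: the both-tight solution has a negative serving — not a feasible corner.
spinach + kale with both tight: 1.1 servings and 2.9 servings → $4.58.
So the least-cost plan costs $2.25.

$2.25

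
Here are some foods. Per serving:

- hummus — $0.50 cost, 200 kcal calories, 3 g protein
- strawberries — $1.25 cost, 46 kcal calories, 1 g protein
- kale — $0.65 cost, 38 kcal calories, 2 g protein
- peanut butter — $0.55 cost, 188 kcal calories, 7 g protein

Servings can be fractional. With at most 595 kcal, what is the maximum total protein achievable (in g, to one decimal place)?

Protein per kcal: kale 0.05263, peanut butter 0.03723, strawberries 0.02174, hummus 0.015.
With no serving limits, spend the whole calories allowance on kale: 595 kcal / 38 kcal × 2 g = 31.3 g.

31.3 g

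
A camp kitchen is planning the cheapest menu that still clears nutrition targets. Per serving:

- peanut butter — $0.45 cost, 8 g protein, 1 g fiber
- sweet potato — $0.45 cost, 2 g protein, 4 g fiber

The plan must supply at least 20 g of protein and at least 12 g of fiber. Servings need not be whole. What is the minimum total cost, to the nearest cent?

This is a tiny linear program; its minimum lies at a vertex of the feasible set. List the vertices and price them.
peanut butter only: max(20/8, 12/1) = 12 servings → $5.40.
sweet potato only: max(20/2, 12/4) = 10 servings → $4.50.
peanut butter + sweet potato with both tight: 1.867 servings and 2.533 servings → $1.98.
So the least-cost plan costs $1.98.

$1.98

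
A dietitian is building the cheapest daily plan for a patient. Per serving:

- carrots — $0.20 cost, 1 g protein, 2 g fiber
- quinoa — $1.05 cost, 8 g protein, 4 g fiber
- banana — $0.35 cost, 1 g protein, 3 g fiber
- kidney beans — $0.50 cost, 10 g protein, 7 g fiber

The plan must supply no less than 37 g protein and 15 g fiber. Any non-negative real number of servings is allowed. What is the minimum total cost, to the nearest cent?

For a min-cost LP with two ≥-constraints, a basic feasible solution has at most two positive variables.
carrots only: max(37/1, 15/2) = 37 servings → $7.40.
quinoa only: max(37/8, 15/4) = 4.625 servings → $4.86.
banana only: max(37/1, 15/3) = 37 servings → $12.95.
kidney beans only: max(37/10, 15/7) = 3.7 servings → $1.85.
carrots + quinoa: the both-tight solution has a negative serving — not a feasible corner.
carrots + banana: intersection lies outside the first quadrant.
carrots + kidney beans with both targets exact would need a negative amount; discard.
quinoa + banana: the both-tight solution has a negative serving — not a feasible corner.
quinoa + kidney beans with both targets exact would need a negative amount; discard.
banana + kidney beans with both targets exact would need a negative amount; discard.
So the least-cost plan costs $1.85.

$1.85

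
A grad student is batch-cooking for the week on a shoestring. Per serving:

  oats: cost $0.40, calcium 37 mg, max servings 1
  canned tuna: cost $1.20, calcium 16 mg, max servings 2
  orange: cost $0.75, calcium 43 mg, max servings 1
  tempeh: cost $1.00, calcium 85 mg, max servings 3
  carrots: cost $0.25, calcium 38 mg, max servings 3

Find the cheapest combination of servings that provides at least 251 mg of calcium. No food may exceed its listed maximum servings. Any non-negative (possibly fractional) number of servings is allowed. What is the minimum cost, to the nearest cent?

Cost per mg of calcium: carrots $0.0066, oats $0.0108, tempeh $0.0118, orange $0.0174, canned tuna $0.0750.
Take 3 servings of carrots: +114.0 mg calcium for $0.75 (total $0.75, still need 137.0 mg).
Take 1 serving of oats: +37.0 mg calcium for $0.40 (total $1.15, still need 100.0 mg).
Take 1.176 servings of tempeh: +100.0 mg calcium for $1.18 (total $2.33, still need 0.0 mg).
Greedy by cheapest-per-mg is optimal for a single linear constraint, so the minimum cost is $2.33.

$2.33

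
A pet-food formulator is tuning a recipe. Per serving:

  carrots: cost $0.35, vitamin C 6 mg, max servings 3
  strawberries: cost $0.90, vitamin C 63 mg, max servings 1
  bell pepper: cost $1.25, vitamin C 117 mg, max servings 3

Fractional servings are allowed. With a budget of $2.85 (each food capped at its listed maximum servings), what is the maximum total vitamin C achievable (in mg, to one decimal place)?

266.8 mg

Vitamin C per dollar: bell pepper 93.6, strawberries 70, carrots 17.14.
Take 2.28 servings of bell pepper: spends $2.85, +266.8 mg vitamin C (running total 266.8 mg).
Greedy by best ratio exhausts the cost allowance optimally: 266.8 mg.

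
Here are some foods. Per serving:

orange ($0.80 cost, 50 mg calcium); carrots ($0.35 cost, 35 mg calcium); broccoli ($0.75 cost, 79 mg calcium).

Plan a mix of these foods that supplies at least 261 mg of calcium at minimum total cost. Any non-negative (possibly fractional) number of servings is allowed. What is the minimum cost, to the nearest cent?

$2.48

Cost per mg of calcium: broccoli $0.0095, carrots $0.0100, orange $0.0160.
With no serving limits, use only broccoli: 261 mg / 79 mg = 3.304 servings × $0.75 = $2.48.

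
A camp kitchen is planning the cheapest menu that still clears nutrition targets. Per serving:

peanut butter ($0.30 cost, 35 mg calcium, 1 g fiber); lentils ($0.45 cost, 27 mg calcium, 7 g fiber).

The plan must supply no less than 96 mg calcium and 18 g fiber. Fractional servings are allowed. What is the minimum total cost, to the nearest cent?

$1.36

For a min-cost LP with two ≥-constraints, a basic feasible solution has at most two positive variables.
peanut butter only: max(96/35, 18/1) = 18 servings → $5.40.
lentils only: max(96/27, 18/7) = 3.556 servings → $1.60.
peanut butter + lentils with both tight: 0.8532 servings and 2.45 servings → $1.36.
So the least-cost plan costs $1.36.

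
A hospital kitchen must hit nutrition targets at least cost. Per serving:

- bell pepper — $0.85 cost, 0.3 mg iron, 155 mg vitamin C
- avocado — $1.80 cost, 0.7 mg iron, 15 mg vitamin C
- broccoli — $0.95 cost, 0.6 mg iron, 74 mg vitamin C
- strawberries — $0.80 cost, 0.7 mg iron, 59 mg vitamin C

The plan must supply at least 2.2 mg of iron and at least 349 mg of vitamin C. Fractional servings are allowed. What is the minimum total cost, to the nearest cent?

A basic optimal solution has at most two foods positive. Try each food alone and each pair with both targets met exactly.
bell pepper only: max(2.2/0.3, 349/155) = 7.333 servings → $6.23.
avocado only: max(2.2/0.7, 349/15) = 23.27 servings → $41.88.
broccoli only: max(2.2/0.6, 349/74) = 4.716 servings → $4.48.
strawberries only: max(2.2/0.7, 349/59) = 5.915 servings → $4.73.
bell pepper + avocado with both tight: 2.032 servings and 2.272 servings → $5.82.
bell pepper + broccoli with both tight: 0.6582 servings and 3.338 servings → $3.73.
bell pepper + strawberries with both tight: 1.261 servings and 2.602 servings → $3.15.
avocado + broccoli: intersection lies outside the first quadrant.
avocado + strawberries with both targets exact would need a negative amount; discard.
broccoli + strawberries: the both-tight solution has a negative serving — not a feasible corner.
The minimum over all feasible corners is $3.15.

$3.15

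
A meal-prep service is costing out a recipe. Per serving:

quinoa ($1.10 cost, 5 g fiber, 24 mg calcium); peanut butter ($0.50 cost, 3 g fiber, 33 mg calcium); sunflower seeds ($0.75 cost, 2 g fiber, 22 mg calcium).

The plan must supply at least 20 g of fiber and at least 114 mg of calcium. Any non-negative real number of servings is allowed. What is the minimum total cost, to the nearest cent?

$3.33

With two linear requirements the optimum uses one or two foods; enumerate the corners.
quinoa only: max(20/5, 114/24) = 4.75 servings → $5.22.
peanut butter only: max(20/3, 114/33) = 6.667 servings → $3.33.
sunflower seeds only: max(20/2, 114/22) = 10 servings → $7.50.
quinoa + peanut butter with both tight: 3.419 servings and 0.9677 servings → $4.25.
quinoa + sunflower seeds with both tight: 3.419 servings and 1.452 servings → $4.85.
peanut butter + sunflower seeds (both tight): parallel constraints — no distinct corner.
The minimum over all feasible corners is $3.33.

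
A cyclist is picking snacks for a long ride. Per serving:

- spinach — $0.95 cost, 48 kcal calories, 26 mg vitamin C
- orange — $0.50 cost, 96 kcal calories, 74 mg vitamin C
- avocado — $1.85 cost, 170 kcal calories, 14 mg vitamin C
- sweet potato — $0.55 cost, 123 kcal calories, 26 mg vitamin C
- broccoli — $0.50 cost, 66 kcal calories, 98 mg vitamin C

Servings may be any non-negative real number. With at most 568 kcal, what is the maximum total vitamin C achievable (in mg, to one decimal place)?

843.4 mg

Vitamin C per kcal: broccoli 1.485, orange 0.7708, spinach 0.5417, sweet potato 0.2114, avocado 0.08235.
With no serving limits, spend the whole calories allowance on broccoli: 568 kcal / 66 kcal × 98 mg = 843.4 mg.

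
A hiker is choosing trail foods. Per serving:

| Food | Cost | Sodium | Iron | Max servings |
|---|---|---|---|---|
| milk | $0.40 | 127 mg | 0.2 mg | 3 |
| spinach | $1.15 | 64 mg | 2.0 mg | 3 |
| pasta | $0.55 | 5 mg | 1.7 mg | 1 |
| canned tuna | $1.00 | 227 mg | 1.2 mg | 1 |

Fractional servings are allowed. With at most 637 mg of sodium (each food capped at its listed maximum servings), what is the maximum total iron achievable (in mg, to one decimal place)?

9.2 mg

Iron per mg sodium: pasta 0.34, spinach 0.03125, canned tuna 0.005286, milk 0.001575.
Take 1 serving of pasta: uses 5 mg sodium, +1.7 mg iron (running total 1.7 mg).
Take 3 servings of spinach: uses 192 mg sodium, +6.0 mg iron (running total 7.7 mg).
Take 1 serving of canned tuna: uses 227 mg sodium, +1.2 mg iron (running total 8.9 mg).
Take 1.677 servings of milk: uses 213 mg sodium, +0.3 mg iron (running total 9.2 mg).
Filling greedily by iron-per-mg sodium is optimal for one linear limit, giving 9.2 mg.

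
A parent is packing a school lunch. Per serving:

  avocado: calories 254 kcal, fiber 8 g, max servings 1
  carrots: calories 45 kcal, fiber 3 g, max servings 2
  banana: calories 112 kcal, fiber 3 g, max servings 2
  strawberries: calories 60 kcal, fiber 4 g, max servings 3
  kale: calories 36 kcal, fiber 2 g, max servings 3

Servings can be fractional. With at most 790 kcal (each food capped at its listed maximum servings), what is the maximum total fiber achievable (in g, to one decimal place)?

36.2 g

Fiber per kcal: carrots 0.06667, strawberries 0.06667, kale 0.05556, avocado 0.0315, banana 0.02679.
Take 2 servings of carrots: uses 90 kcal, +6.0 g fiber (running total 6.0 g).
Take 3 servings of strawberries: uses 180 kcal, +12.0 g fiber (running total 18.0 g).
Take 3 servings of kale: uses 108 kcal, +6.0 g fiber (running total 24.0 g).
Take 1 serving of avocado: uses 254 kcal, +8.0 g fiber (running total 32.0 g).
Take 1.411 servings of banana: uses 158 kcal, +4.2 g fiber (running total 36.2 g).
Greedy by best ratio exhausts the calories allowance optimally: 36.2 g.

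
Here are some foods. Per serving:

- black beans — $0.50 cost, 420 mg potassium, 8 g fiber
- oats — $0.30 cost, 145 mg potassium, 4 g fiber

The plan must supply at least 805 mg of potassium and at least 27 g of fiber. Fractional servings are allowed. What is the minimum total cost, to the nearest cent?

$1.69

black beans only: max(805/420, 27/8) = 3.375 servings → $1.69.
oats only: max(805/145, 27/4) = 6.75 servings → $2.02.
black beans + oats: the both-tight solution has a negative serving — not a feasible corner.
So the least-cost plan costs $1.69.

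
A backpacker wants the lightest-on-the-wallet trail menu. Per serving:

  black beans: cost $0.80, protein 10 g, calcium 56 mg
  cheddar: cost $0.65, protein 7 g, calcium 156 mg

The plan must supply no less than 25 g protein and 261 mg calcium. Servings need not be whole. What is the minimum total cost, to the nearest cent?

A basic optimal solution has at most two foods positive. Try each food alone and each pair with both targets met exactly.
black beans only: max(25/10, 261/56) = 4.661 servings → $3.73.
cheddar only: max(25/7, 261/156) = 3.571 servings → $2.32.
black beans + cheddar with both tight: 1.775 servings and 1.036 servings → $2.09.
Cheapest feasible corner: $2.09.

$2.09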